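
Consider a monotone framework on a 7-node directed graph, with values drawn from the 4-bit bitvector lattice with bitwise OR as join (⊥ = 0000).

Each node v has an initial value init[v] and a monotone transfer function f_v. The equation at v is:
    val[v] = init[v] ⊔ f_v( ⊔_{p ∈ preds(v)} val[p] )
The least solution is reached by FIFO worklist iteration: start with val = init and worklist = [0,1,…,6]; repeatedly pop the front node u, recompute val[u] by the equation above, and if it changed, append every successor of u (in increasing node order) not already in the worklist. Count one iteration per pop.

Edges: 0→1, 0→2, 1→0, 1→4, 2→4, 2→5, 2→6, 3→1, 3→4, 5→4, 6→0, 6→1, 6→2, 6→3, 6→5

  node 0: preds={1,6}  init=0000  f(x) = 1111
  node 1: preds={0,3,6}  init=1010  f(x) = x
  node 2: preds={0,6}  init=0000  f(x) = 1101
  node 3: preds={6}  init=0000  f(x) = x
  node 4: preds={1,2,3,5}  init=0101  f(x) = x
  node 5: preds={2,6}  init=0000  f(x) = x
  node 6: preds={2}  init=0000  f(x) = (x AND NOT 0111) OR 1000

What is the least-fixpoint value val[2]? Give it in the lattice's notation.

1101

Iteration log — 15 steps:
  step 1. node 0  ⊔preds=1010  new=1111  old=0000  +wl: 
  step 2. node 1  ⊔preds=1111  new=1111  old=1010  +wl: 0
  step 3. node 2  ⊔preds=1111  new=1101  old=0000  +wl: 
  step 4. node 3  ⊔preds=0000  new=0000  stable
  step 5. node 4  ⊔preds=1111  new=1111  old=0101  +wl: 
  step 6. node 5  ⊔preds=1101  new=1101  old=0000  +wl: 4
  step 7. node 6  ⊔preds=1101  new=1000  old=0000  +wl: 1,2,3,5
  step 8. node 0  ⊔preds=1111  new=1111  stable
  step 9. node 4  ⊔preds=1111  new=1111  stable
  step 10. node 1  ⊔preds=1111  new=1111  stable
  step 11. node 2  ⊔preds=1111  new=1101  stable
  step 12. node 3  ⊔preds=1000  new=1000  old=0000  +wl: 1,4
  step 13. node 5  ⊔preds=1101  new=1101  stable
  step 14. node 1  ⊔preds=1111  new=1111  stable
  step 15. node 4  ⊔preds=1111  new=1111  stable

Least fixpoint reached:
  node 0: 1111
  node 1: 1111
  node 2: 1101
  node 3: 1000
  node 4: 1111
  node 5: 1101
  node 6: 1000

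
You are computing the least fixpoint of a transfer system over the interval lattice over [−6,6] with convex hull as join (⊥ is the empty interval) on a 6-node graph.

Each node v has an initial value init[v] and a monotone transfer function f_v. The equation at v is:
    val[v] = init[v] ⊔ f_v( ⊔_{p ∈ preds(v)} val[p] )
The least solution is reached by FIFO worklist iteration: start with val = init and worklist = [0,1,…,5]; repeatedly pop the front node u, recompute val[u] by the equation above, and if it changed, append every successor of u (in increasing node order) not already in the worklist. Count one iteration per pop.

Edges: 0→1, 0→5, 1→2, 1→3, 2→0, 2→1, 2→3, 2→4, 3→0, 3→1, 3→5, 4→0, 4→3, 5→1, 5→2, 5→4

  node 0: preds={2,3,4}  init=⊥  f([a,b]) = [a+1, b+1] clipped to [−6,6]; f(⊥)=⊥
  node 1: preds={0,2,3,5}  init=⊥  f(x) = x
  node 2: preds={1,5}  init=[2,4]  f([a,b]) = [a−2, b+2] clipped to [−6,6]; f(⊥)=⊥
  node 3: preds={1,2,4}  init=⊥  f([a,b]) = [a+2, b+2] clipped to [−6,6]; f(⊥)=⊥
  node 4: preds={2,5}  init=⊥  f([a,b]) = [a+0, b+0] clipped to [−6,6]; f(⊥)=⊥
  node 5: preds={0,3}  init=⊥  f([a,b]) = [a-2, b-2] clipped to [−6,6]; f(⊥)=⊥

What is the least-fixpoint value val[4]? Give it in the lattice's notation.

[-6,6]

Trace (34 dequeues):
  [1] u=0 | in [2,4] | out [3,5] | prev ⊥ | push {}
  [2] u=1 | in [2,5] | out [2,5] | prev ⊥ | push {}
  [3] u=2 | in [2,5] | out [0,6] | prev [2,4] | push {0,1}
  [4] u=3 | in [0,6] | out [2,6] | prev ⊥ | push {}
  [5] u=4 | in [0,6] | out [0,6] | prev ⊥ | push {3}
  [6] u=5 | in [2,6] | out [0,4] | prev ⊥ | push {2,4}
  [7] u=0 | in [0,6] | out [1,6] | prev [3,5] | push {5}
  [8] u=1 | in [0,6] | out [0,6] | prev [2,5] | push {}
  [9] u=3 | in [0,6] | out [2,6] | ==
  [10] u=2 | in [0,6] | out [-2,6] | prev [0,6] | push {0,1,3}
  [11] u=4 | in [-2,6] | out [-2,6] | prev [0,6] | push {}
  [12] u=5 | in [1,6] | out [-1,4] | prev [0,4] | push {2,4}
  [13] u=0 | in [-2,6] | out [-1,6] | prev [1,6] | push {5}
  [14] u=1 | in [-2,6] | out [-2,6] | prev [0,6] | push {}
  [15] u=3 | in [-2,6] | out [0,6] | prev [2,6] | push {0,1}
  [16] u=2 | in [-2,6] | out [-4,6] | prev [-2,6] | push {3}
  [17] u=4 | in [-4,6] | out [-4,6] | prev [-2,6] | push {}
  [18] u=5 | in [-1,6] | out [-3,4] | prev [-1,4] | push {2,4}
  [19] u=0 | in [-4,6] | out [-3,6] | prev [-1,6] | push {5}
  [20] u=1 | in [-4,6] | out [-4,6] | prev [-2,6] | push {}
  [21] u=3 | in [-4,6] | out [-2,6] | prev [0,6] | push {0,1}
  [22] u=2 | in [-4,6] | out [-6,6] | prev [-4,6] | push {3}
  [23] u=4 | in [-6,6] | out [-6,6] | prev [-4,6] | push {}
  [24] u=5 | in [-3,6] | out [-5,4] | prev [-3,4] | push {2,4}
  [25] u=0 | in [-6,6] | out [-5,6] | prev [-3,6] | push {5}
  [26] u=1 | in [-6,6] | out [-6,6] | prev [-4,6] | push {}
  [27] u=3 | in [-6,6] | out [-4,6] | prev [-2,6] | push {0,1}
  [28] u=2 | in [-6,6] | out [-6,6] | ==
  [29] u=4 | in [-6,6] | out [-6,6] | ==
  [30] u=5 | in [-5,6] | out [-6,4] | prev [-5,4] | push {2,4}
  [31] u=0 | in [-6,6] | out [-5,6] | ==
  [32] u=1 | in [-6,6] | out [-6,6] | ==
  [33] u=2 | in [-6,6] | out [-6,6] | ==
  [34] u=4 | in [-6,6] | out [-6,6] | ==

Converged values:
  [0] [-5,6]
  [1] [-6,6]
  [2] [-6,6]
  [3] [-4,6]
  [4] [-6,6]
  [5] [-6,4]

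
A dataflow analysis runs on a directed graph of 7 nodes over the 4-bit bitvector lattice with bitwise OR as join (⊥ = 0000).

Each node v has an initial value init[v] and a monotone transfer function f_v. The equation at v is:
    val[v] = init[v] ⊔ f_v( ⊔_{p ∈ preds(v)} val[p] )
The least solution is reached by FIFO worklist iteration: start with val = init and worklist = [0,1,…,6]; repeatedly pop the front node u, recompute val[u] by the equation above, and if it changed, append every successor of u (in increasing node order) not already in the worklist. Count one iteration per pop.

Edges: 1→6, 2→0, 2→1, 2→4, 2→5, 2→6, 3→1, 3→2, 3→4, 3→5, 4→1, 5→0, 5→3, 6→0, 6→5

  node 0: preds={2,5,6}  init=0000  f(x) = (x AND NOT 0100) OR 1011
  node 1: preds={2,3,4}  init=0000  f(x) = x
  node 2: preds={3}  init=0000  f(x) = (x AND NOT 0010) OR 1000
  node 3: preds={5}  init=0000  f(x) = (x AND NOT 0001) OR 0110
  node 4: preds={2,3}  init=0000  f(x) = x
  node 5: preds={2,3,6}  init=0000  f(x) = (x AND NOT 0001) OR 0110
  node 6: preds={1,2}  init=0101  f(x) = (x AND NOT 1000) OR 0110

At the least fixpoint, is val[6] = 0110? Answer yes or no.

Trace (17 dequeues):
  [1] u=0 | in 0101 | out 1011 | prev 0000 | push {}
  [2] u=1 | in 0000 | out 0000 | ==
  [3] u=2 | in 0000 | out 1000 | prev 0000 | push {0,1}
  [4] u=3 | in 0000 | out 0110 | prev 0000 | push {2}
  [5] u=4 | in 1110 | out 1110 | prev 0000 | push {}
  [6] u=5 | in 1111 | out 1110 | prev 0000 | push {3}
  [7] u=6 | in 1000 | out 0111 | prev 0101 | push {5}
  [8] u=0 | in 1111 | out 1011 | ==
  [9] u=1 | in 1110 | out 1110 | prev 0000 | push {6}
  [10] u=2 | in 0110 | out 1100 | prev 1000 | push {0,1,4}
  [11] u=3 | in 1110 | out 1110 | prev 0110 | push {2}
  [12] u=5 | in 1111 | out 1110 | ==
  [13] u=6 | in 1110 | out 0111 | ==
  [14] u=0 | in 1111 | out 1011 | ==
  [15] u=1 | in 1110 | out 1110 | ==
  [16] u=4 | in 1110 | out 1110 | ==
  [17] u=2 | in 1110 | out 1100 | ==

Converged values:
  [0] 1011
  [1] 1110
  [2] 1100
  [3] 1110
  [4] 1110
  [5] 1110
  [6] 0111

no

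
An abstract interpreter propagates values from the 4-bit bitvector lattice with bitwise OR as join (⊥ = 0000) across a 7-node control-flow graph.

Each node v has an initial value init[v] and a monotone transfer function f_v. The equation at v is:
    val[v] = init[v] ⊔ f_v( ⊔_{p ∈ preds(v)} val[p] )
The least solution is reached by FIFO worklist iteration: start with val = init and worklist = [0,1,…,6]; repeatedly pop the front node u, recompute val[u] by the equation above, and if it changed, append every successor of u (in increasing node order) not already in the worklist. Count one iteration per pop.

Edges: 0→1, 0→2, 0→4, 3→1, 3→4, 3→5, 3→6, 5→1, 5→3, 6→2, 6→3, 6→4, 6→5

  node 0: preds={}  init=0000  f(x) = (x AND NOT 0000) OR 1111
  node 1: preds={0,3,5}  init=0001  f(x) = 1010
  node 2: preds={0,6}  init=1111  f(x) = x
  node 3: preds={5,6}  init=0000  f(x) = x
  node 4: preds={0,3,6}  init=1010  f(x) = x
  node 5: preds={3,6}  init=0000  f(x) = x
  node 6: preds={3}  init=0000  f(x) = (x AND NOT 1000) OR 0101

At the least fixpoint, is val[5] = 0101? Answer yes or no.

yes

Worklist (14 pops):
  #1 pop 0: in=0000 → 1111 (was 0000); enqueue []
  #2 pop 1: in=1111 → 1011 (was 0001); enqueue []
  #3 pop 2: in=1111 → 1111 (no change)
  #4 pop 3: in=0000 → 0000 (no change)
  #5 pop 4: in=1111 → 1111 (was 1010); enqueue []
  #6 pop 5: in=0000 → 0000 (no change)
  #7 pop 6: in=0000 → 0101 (was 0000); enqueue [2,3,4,5]
  #8 pop 2: in=1111 → 1111 (no change)
  #9 pop 3: in=0101 → 0101 (was 0000); enqueue [1,6]
  #10 pop 4: in=1111 → 1111 (no change)
  #11 pop 5: in=0101 → 0101 (was 0000); enqueue [3]
  #12 pop 1: in=1111 → 1011 (no change)
  #13 pop 6: in=0101 → 0101 (no change)
  #14 pop 3: in=0101 → 0101 (no change)

Fixpoint:
  val[0] = 1111
  val[1] = 1011
  val[2] = 1111
  val[3] = 0101
  val[4] = 1111
  val[5] = 0101
  val[6] = 0101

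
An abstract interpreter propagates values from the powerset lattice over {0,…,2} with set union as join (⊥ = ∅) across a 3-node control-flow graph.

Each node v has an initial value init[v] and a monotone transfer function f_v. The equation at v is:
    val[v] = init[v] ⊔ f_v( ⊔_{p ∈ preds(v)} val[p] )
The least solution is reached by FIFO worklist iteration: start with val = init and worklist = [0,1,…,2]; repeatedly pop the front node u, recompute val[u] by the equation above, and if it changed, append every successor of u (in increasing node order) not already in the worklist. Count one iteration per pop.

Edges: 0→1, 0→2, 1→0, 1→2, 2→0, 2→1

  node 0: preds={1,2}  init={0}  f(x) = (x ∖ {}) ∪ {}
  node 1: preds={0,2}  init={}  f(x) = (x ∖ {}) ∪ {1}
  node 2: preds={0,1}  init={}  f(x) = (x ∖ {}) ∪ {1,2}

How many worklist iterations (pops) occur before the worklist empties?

Iteration log — 7 steps:
  step 1. node 0  ⊔preds={}  new={0}  stable
  step 2. node 1  ⊔preds={0}  new={0,1}  old={}  +wl: 0
  step 3. node 2  ⊔preds={0,1}  new={0,1,2}  old={}  +wl: 1
  step 4. node 0  ⊔preds={0,1,2}  new={0,1,2}  old={0}  +wl: 2
  step 5. node 1  ⊔preds={0,1,2}  new={0,1,2}  old={0,1}  +wl: 0
  step 6. node 2  ⊔preds={0,1,2}  new={0,1,2}  stable
  step 7. node 0  ⊔preds={0,1,2}  new={0,1,2}  stable

Least fixpoint reached:
  node 0: {0,1,2}
  node 1: {0,1,2}
  node 2: {0,1,2}

7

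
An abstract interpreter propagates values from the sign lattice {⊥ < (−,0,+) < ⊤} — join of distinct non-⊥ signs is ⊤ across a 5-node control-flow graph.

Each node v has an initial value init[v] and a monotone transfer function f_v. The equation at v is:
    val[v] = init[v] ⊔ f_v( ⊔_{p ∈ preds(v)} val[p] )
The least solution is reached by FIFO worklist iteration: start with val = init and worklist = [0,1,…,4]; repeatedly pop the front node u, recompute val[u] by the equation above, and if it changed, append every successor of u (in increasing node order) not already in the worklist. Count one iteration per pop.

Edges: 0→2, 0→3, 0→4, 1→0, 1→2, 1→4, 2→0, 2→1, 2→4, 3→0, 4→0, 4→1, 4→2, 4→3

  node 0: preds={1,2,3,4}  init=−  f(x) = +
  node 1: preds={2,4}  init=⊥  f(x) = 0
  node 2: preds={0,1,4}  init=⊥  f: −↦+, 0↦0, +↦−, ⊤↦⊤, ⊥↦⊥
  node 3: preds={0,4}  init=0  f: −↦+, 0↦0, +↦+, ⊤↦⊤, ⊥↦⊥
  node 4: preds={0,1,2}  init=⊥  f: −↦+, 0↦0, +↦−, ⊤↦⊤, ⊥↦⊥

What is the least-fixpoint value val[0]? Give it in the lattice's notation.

⊤

Trace (9 dequeues):
  [1] u=0 | in 0 | out ⊤ | prev − | push {}
  [2] u=1 | in ⊥ | out 0 | prev ⊥ | push {0}
  [3] u=2 | in ⊤ | out ⊤ | prev ⊥ | push {1}
  [4] u=3 | in ⊤ | out ⊤ | prev 0 | push {}
  [5] u=4 | in ⊤ | out ⊤ | prev ⊥ | push {2,3}
  [6] u=0 | in ⊤ | out ⊤ | ==
  [7] u=1 | in ⊤ | out 0 | ==
  [8] u=2 | in ⊤ | out ⊤ | ==
  [9] u=3 | in ⊤ | out ⊤ | ==

Converged values:
  [0] ⊤
  [1] 0
  [2] ⊤
  [3] ⊤
  [4] ⊤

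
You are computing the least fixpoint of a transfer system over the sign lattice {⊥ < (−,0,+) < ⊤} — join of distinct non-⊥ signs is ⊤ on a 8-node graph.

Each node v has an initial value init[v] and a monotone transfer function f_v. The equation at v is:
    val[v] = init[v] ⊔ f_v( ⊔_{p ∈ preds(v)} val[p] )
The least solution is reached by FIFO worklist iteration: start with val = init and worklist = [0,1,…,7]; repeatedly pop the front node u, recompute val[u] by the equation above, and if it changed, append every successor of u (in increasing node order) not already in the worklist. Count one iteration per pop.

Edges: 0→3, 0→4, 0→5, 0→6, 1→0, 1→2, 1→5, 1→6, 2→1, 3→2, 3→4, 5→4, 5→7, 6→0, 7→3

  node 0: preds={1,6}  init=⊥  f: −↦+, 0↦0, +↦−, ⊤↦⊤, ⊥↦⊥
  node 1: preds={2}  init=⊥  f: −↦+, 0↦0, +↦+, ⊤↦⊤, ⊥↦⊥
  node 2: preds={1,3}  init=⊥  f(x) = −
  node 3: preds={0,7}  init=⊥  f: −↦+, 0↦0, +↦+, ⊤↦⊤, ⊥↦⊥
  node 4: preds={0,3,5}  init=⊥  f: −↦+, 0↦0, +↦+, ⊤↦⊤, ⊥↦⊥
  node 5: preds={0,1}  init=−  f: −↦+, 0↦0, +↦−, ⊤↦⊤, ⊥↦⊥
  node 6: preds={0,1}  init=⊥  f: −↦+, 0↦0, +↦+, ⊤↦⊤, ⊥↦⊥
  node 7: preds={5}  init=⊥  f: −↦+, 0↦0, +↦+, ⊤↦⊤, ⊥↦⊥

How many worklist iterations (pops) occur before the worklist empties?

Worklist (23 pops):
  #1 pop 0: in=⊥ → ⊥ (no change)
  #2 pop 1: in=⊥ → ⊥ (no change)
  #3 pop 2: in=⊥ → − (was ⊥); enqueue [1]
  #4 pop 3: in=⊥ → ⊥ (no change)
  #5 pop 4: in=− → + (was ⊥); enqueue []
  #6 pop 5: in=⊥ → − (no change)
  #7 pop 6: in=⊥ → ⊥ (no change)
  #8 pop 7: in=− → + (was ⊥); enqueue [3]
  #9 pop 1: in=− → + (was ⊥); enqueue [0,2,5,6]
  #10 pop 3: in=+ → + (was ⊥); enqueue [4]
  #11 pop 0: in=+ → − (was ⊥); enqueue [3]
  #12 pop 2: in=+ → − (no change)
  #13 pop 5: in=⊤ → ⊤ (was −); enqueue [7]
  #14 pop 6: in=⊤ → ⊤ (was ⊥); enqueue [0]
  #15 pop 4: in=⊤ → ⊤ (was +); enqueue []
  #16 pop 3: in=⊤ → ⊤ (was +); enqueue [2,4]
  #17 pop 7: in=⊤ → ⊤ (was +); enqueue [3]
  #18 pop 0: in=⊤ → ⊤ (was −); enqueue [5,6]
  #19 pop 2: in=⊤ → − (no change)
  #20 pop 4: in=⊤ → ⊤ (no change)
  #21 pop 3: in=⊤ → ⊤ (no change)
  #22 pop 5: in=⊤ → ⊤ (no change)
  #23 pop 6: in=⊤ → ⊤ (no change)

Fixpoint:
  val[0] = ⊤
  val[1] = +
  val[2] = −
  val[3] = ⊤
  val[4] = ⊤
  val[5] = ⊤
  val[6] = ⊤
  val[7] = ⊤

23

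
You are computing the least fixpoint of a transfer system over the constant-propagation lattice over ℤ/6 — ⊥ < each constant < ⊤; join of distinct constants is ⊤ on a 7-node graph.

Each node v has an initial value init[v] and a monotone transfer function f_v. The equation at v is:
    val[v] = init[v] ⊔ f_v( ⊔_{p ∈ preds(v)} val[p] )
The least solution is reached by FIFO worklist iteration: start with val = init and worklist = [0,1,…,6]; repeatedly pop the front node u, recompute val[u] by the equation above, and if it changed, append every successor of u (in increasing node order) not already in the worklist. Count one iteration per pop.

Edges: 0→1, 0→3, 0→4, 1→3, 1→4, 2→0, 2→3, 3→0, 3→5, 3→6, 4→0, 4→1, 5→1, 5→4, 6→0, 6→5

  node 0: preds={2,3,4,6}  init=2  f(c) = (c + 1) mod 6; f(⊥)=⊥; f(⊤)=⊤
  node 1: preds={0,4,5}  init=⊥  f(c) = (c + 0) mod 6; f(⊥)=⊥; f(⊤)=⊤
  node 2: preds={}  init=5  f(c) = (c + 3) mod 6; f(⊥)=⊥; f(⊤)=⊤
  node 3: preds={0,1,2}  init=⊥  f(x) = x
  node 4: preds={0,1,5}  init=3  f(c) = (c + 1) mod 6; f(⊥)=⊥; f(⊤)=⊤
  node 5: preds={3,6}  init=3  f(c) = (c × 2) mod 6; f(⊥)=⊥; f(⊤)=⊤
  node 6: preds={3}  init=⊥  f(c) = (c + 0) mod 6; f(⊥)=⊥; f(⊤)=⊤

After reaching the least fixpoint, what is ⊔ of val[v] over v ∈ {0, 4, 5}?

Worklist (11 pops):
  #1 pop 0: in=⊤ → ⊤ (was 2); enqueue []
  #2 pop 1: in=⊤ → ⊤ (was ⊥); enqueue []
  #3 pop 2: in=⊥ → 5 (no change)
  #4 pop 3: in=⊤ → ⊤ (was ⊥); enqueue [0]
  #5 pop 4: in=⊤ → ⊤ (was 3); enqueue [1]
  #6 pop 5: in=⊤ → ⊤ (was 3); enqueue [4]
  #7 pop 6: in=⊤ → ⊤ (was ⊥); enqueue [5]
  #8 pop 0: in=⊤ → ⊤ (no change)
  #9 pop 1: in=⊤ → ⊤ (no change)
  #10 pop 4: in=⊤ → ⊤ (no change)
  #11 pop 5: in=⊤ → ⊤ (no change)

Fixpoint:
  val[0] = ⊤
  val[1] = ⊤
  val[2] = 5
  val[3] = ⊤
  val[4] = ⊤
  val[5] = ⊤
  val[6] = ⊤

⊤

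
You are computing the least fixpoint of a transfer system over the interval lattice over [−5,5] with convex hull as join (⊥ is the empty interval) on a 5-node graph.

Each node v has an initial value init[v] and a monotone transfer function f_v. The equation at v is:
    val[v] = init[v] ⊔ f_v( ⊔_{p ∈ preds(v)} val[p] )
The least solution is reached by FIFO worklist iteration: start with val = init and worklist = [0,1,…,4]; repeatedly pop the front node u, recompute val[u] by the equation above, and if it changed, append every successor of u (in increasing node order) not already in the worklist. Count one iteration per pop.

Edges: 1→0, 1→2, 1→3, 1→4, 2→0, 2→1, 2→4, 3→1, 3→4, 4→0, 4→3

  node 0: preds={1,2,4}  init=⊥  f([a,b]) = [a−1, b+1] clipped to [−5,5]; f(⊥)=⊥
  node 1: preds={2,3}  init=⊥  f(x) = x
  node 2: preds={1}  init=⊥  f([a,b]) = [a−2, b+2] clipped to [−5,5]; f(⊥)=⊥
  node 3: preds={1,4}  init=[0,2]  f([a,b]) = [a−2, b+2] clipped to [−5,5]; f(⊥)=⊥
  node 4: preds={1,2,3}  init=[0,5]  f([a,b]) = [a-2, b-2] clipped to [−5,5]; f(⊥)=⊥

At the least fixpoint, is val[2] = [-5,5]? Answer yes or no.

yes

Trace (18 dequeues):
  [1] u=0 | in [0,5] | out [-1,5] | prev ⊥ | push {}
  [2] u=1 | in [0,2] | out [0,2] | prev ⊥ | push {0}
  [3] u=2 | in [0,2] | out [-2,4] | prev ⊥ | push {1}
  [4] u=3 | in [0,5] | out [-2,5] | prev [0,2] | push {}
  [5] u=4 | in [-2,5] | out [-4,5] | prev [0,5] | push {3}
  [6] u=0 | in [-4,5] | out [-5,5] | prev [-1,5] | push {}
  [7] u=1 | in [-2,5] | out [-2,5] | prev [0,2] | push {0,2,4}
  [8] u=3 | in [-4,5] | out [-5,5] | prev [-2,5] | push {1}
  [9] u=0 | in [-4,5] | out [-5,5] | ==
  [10] u=2 | in [-2,5] | out [-4,5] | prev [-2,4] | push {0}
  [11] u=4 | in [-5,5] | out [-5,5] | prev [-4,5] | push {3}
  [12] u=1 | in [-5,5] | out [-5,5] | prev [-2,5] | push {2,4}
  [13] u=0 | in [-5,5] | out [-5,5] | ==
  [14] u=3 | in [-5,5] | out [-5,5] | ==
  [15] u=2 | in [-5,5] | out [-5,5] | prev [-4,5] | push {0,1}
  [16] u=4 | in [-5,5] | out [-5,5] | ==
  [17] u=0 | in [-5,5] | out [-5,5] | ==
  [18] u=1 | in [-5,5] | out [-5,5] | ==

Converged values:
  [0] [-5,5]
  [1] [-5,5]
  [2] [-5,5]
  [3] [-5,5]
  [4] [-5,5]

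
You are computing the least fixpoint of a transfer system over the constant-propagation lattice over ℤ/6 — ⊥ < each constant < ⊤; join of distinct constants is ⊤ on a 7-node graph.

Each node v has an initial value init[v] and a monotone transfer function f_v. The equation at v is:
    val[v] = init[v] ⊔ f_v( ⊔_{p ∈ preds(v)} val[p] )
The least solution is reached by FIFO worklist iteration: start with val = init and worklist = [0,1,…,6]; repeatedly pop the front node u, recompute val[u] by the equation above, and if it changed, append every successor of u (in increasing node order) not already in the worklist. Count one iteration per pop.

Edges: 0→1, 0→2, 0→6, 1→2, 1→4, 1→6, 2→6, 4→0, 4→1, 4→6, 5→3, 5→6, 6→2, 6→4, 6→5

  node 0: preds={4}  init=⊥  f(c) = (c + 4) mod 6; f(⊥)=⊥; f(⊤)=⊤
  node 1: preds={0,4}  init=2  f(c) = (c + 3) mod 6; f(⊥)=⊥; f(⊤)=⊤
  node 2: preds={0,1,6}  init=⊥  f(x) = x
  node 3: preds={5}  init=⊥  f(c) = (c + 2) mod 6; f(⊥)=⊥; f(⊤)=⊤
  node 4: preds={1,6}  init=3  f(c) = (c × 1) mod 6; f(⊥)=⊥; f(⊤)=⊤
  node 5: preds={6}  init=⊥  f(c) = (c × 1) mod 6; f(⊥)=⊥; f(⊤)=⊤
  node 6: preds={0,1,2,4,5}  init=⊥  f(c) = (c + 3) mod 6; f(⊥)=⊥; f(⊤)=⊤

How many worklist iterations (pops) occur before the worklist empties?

Iteration log — 14 steps:
  step 1. node 0  ⊔preds=3  new=1  old=⊥  +wl: 
  step 2. node 1  ⊔preds=⊤  new=⊤  old=2  +wl: 
  step 3. node 2  ⊔preds=⊤  new=⊤  old=⊥  +wl: 
  step 4. node 3  ⊔preds=⊥  new=⊥  stable
  step 5. node 4  ⊔preds=⊤  new=⊤  old=3  +wl: 0,1
  step 6. node 5  ⊔preds=⊥  new=⊥  stable
  step 7. node 6  ⊔preds=⊤  new=⊤  old=⊥  +wl: 2,4,5
  step 8. node 0  ⊔preds=⊤  new=⊤  old=1  +wl: 6
  step 9. node 1  ⊔preds=⊤  new=⊤  stable
  step 10. node 2  ⊔preds=⊤  new=⊤  stable
  step 11. node 4  ⊔preds=⊤  new=⊤  stable
  step 12. node 5  ⊔preds=⊤  new=⊤  old=⊥  +wl: 3
  step 13. node 6  ⊔preds=⊤  new=⊤  stable
  step 14. node 3  ⊔preds=⊤  new=⊤  old=⊥  +wl: 

Least fixpoint reached:
  node 0: ⊤
  node 1: ⊤
  node 2: ⊤
  node 3: ⊤
  node 4: ⊤
  node 5: ⊤
  node 6: ⊤

14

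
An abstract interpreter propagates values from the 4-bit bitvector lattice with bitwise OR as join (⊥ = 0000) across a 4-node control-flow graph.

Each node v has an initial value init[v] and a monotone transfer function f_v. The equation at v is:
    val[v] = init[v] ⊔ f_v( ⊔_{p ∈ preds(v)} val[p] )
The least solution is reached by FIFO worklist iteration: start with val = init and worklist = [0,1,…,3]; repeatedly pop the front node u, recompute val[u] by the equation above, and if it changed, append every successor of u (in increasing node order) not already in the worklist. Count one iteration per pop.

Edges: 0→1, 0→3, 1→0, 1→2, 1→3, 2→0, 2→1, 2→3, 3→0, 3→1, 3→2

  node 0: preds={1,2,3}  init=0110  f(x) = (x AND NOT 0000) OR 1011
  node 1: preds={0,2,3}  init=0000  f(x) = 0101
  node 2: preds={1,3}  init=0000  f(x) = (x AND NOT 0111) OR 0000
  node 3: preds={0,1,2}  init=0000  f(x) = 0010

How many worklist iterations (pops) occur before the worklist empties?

7

Worklist (7 pops):
  #1 pop 0: in=0000 → 1111 (was 0110); enqueue []
  #2 pop 1: in=1111 → 0101 (was 0000); enqueue [0]
  #3 pop 2: in=0101 → 0000 (no change)
  #4 pop 3: in=1111 → 0010 (was 0000); enqueue [1,2]
  #5 pop 0: in=0111 → 1111 (no change)
  #6 pop 1: in=1111 → 0101 (no change)
  #7 pop 2: in=0111 → 0000 (no change)

Fixpoint:
  val[0] = 1111
  val[1] = 0101
  val[2] = 0000
  val[3] = 0010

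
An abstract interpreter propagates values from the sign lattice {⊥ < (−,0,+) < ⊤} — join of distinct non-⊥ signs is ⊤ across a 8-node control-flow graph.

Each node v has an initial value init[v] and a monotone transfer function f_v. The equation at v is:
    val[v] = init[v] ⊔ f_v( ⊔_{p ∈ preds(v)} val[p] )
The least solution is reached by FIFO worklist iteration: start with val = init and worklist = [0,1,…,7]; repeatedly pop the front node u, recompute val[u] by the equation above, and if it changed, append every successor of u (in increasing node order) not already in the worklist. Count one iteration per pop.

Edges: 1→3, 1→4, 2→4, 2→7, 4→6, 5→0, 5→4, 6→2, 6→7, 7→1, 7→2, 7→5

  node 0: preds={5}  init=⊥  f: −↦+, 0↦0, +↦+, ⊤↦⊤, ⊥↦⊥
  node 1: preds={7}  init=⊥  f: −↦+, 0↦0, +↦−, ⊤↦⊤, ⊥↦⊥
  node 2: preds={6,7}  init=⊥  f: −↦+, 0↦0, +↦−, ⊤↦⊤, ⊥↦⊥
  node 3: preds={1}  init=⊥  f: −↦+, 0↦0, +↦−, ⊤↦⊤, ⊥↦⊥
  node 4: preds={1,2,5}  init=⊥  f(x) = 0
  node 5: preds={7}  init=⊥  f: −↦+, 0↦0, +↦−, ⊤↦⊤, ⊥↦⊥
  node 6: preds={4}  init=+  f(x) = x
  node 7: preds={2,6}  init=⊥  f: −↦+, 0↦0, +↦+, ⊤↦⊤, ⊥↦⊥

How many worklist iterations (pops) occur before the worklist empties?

15

Trace (15 dequeues):
  [1] u=0 | in ⊥ | out ⊥ | ==
  [2] u=1 | in ⊥ | out ⊥ | ==
  [3] u=2 | in + | out − | prev ⊥ | push {}
  [4] u=3 | in ⊥ | out ⊥ | ==
  [5] u=4 | in − | out 0 | prev ⊥ | push {}
  [6] u=5 | in ⊥ | out ⊥ | ==
  [7] u=6 | in 0 | out ⊤ | prev + | push {2}
  [8] u=7 | in ⊤ | out ⊤ | prev ⊥ | push {1,5}
  [9] u=2 | in ⊤ | out ⊤ | prev − | push {4,7}
  [10] u=1 | in ⊤ | out ⊤ | prev ⊥ | push {3}
  [11] u=5 | in ⊤ | out ⊤ | prev ⊥ | push {0}
  [12] u=4 | in ⊤ | out 0 | ==
  [13] u=7 | in ⊤ | out ⊤ | ==
  [14] u=3 | in ⊤ | out ⊤ | prev ⊥ | push {}
  [15] u=0 | in ⊤ | out ⊤ | prev ⊥ | push {}

Converged values:
  [0] ⊤
  [1] ⊤
  [2] ⊤
  [3] ⊤
  [4] 0
  [5] ⊤
  [6] ⊤
  [7] ⊤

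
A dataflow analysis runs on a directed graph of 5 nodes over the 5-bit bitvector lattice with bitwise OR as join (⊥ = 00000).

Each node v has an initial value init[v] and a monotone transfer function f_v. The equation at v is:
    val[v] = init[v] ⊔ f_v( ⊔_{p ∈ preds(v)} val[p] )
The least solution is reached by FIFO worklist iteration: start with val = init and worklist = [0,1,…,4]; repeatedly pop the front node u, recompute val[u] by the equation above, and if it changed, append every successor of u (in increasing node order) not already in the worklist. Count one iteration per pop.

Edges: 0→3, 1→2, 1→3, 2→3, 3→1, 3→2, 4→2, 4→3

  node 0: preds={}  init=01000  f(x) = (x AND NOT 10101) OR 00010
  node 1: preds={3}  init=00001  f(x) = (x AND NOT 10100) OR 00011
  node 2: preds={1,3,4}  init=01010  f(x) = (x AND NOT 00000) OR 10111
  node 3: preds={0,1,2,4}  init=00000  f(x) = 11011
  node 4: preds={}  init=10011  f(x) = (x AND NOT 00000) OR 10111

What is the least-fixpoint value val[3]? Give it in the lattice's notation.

11011

Iteration log — 8 steps:
  step 1. node 0  ⊔preds=00000  new=01010  old=01000  +wl: 
  step 2. node 1  ⊔preds=00000  new=00011  old=00001  +wl: 
  step 3. node 2  ⊔preds=10011  new=11111  old=01010  +wl: 
  step 4. node 3  ⊔preds=11111  new=11011  old=00000  +wl: 1,2
  step 5. node 4  ⊔preds=00000  new=10111  old=10011  +wl: 3
  step 6. node 1  ⊔preds=11011  new=01011  old=00011  +wl: 
  step 7. node 2  ⊔preds=11111  new=11111  stable
  step 8. node 3  ⊔preds=11111  new=11011  stable

Least fixpoint reached:
  node 0: 01010
  node 1: 01011
  node 2: 11111
  node 3: 11011
  node 4: 10111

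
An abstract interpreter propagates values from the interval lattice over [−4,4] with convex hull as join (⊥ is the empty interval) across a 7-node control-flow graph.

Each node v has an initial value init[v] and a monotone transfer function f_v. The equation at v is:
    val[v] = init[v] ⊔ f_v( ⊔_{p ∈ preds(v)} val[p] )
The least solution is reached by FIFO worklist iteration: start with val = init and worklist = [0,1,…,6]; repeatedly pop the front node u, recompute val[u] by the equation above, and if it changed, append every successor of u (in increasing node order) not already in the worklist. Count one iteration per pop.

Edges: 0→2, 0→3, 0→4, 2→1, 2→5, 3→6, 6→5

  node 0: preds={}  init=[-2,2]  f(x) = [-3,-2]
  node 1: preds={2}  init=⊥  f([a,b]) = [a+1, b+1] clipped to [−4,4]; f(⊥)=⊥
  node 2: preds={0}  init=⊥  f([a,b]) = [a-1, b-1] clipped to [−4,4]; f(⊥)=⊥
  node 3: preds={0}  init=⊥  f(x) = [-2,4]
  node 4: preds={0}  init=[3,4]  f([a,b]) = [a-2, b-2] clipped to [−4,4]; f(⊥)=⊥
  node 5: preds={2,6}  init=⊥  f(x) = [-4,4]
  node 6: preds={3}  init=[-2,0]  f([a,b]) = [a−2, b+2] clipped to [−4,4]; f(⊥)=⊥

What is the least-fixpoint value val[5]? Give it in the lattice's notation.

[-4,4]

Trace (9 dequeues):
  [1] u=0 | in ⊥ | out [-3,2] | prev [-2,2] | push {}
  [2] u=1 | in ⊥ | out ⊥ | ==
  [3] u=2 | in [-3,2] | out [-4,1] | prev ⊥ | push {1}
  [4] u=3 | in [-3,2] | out [-2,4] | prev ⊥ | push {}
  [5] u=4 | in [-3,2] | out [-4,4] | prev [3,4] | push {}
  [6] u=5 | in [-4,1] | out [-4,4] | prev ⊥ | push {}
  [7] u=6 | in [-2,4] | out [-4,4] | prev [-2,0] | push {5}
  [8] u=1 | in [-4,1] | out [-3,2] | prev ⊥ | push {}
  [9] u=5 | in [-4,4] | out [-4,4] | ==

Converged values:
  [0] [-3,2]
  [1] [-3,2]
  [2] [-4,1]
  [3] [-2,4]
  [4] [-4,4]
  [5] [-4,4]
  [6] [-4,4]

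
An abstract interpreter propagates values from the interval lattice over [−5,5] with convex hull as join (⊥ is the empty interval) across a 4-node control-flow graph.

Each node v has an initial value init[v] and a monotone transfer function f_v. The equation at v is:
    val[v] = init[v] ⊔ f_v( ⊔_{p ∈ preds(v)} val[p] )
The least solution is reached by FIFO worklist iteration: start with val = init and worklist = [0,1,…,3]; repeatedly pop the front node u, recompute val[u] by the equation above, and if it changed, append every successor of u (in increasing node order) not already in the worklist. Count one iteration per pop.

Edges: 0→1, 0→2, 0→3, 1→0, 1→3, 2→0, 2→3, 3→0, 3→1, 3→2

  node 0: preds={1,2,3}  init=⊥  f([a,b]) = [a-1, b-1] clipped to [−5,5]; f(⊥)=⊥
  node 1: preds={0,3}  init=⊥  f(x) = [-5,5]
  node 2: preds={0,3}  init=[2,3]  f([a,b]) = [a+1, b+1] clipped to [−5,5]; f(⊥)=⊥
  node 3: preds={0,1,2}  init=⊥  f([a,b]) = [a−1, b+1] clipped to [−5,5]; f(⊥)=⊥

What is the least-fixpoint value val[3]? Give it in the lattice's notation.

[-5,5]

Trace (9 dequeues):
  [1] u=0 | in [2,3] | out [1,2] | prev ⊥ | push {}
  [2] u=1 | in [1,2] | out [-5,5] | prev ⊥ | push {0}
  [3] u=2 | in [1,2] | out [2,3] | ==
  [4] u=3 | in [-5,5] | out [-5,5] | prev ⊥ | push {1,2}
  [5] u=0 | in [-5,5] | out [-5,4] | prev [1,2] | push {3}
  [6] u=1 | in [-5,5] | out [-5,5] | ==
  [7] u=2 | in [-5,5] | out [-4,5] | prev [2,3] | push {0}
  [8] u=3 | in [-5,5] | out [-5,5] | ==
  [9] u=0 | in [-5,5] | out [-5,4] | ==

Converged values:
  [0] [-5,4]
  [1] [-5,5]
  [2] [-4,5]
  [3] [-5,5]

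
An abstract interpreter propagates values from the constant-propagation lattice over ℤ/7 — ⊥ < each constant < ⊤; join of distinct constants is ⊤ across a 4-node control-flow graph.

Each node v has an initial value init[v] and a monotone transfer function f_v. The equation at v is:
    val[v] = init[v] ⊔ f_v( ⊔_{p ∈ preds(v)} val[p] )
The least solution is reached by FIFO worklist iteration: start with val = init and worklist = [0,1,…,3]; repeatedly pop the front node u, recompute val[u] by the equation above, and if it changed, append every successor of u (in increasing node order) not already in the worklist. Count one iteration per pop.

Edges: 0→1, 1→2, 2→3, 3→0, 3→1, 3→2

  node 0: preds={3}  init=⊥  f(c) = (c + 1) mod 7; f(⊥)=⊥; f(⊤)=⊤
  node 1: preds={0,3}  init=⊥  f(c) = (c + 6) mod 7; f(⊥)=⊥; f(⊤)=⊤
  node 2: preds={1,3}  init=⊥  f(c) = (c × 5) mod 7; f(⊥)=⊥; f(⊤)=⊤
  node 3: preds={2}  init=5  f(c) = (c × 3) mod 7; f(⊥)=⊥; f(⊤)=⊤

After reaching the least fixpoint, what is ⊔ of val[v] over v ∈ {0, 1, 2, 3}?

Trace (7 dequeues):
  [1] u=0 | in 5 | out 6 | prev ⊥ | push {}
  [2] u=1 | in ⊤ | out ⊤ | prev ⊥ | push {}
  [3] u=2 | in ⊤ | out ⊤ | prev ⊥ | push {}
  [4] u=3 | in ⊤ | out ⊤ | prev 5 | push {0,1,2}
  [5] u=0 | in ⊤ | out ⊤ | prev 6 | push {}
  [6] u=1 | in ⊤ | out ⊤ | ==
  [7] u=2 | in ⊤ | out ⊤ | ==

Converged values:
  [0] ⊤
  [1] ⊤
  [2] ⊤
  [3] ⊤

⊤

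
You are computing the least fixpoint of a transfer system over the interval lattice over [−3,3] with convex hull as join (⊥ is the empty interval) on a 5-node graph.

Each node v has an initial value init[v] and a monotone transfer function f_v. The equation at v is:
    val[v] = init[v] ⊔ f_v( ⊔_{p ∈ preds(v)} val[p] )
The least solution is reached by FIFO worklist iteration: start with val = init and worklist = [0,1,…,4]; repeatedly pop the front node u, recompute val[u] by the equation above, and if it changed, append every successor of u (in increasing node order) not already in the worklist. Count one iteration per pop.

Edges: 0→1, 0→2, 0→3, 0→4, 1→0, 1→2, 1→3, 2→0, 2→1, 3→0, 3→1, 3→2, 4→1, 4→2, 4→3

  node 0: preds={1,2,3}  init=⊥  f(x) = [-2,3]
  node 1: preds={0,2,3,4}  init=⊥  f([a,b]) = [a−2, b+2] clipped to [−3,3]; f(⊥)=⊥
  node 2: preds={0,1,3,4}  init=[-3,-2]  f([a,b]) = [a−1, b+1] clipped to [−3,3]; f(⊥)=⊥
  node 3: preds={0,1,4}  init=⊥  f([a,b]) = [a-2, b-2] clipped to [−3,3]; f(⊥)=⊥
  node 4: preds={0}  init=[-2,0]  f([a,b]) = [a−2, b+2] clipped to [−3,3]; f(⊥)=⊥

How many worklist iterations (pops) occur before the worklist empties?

Trace (9 dequeues):
  [1] u=0 | in [-3,-2] | out [-2,3] | prev ⊥ | push {}
  [2] u=1 | in [-3,3] | out [-3,3] | prev ⊥ | push {0}
  [3] u=2 | in [-3,3] | out [-3,3] | prev [-3,-2] | push {1}
  [4] u=3 | in [-3,3] | out [-3,1] | prev ⊥ | push {2}
  [5] u=4 | in [-2,3] | out [-3,3] | prev [-2,0] | push {3}
  [6] u=0 | in [-3,3] | out [-2,3] | ==
  [7] u=1 | in [-3,3] | out [-3,3] | ==
  [8] u=2 | in [-3,3] | out [-3,3] | ==
  [9] u=3 | in [-3,3] | out [-3,1] | ==

Converged values:
  [0] [-2,3]
  [1] [-3,3]
  [2] [-3,3]
  [3] [-3,1]
  [4] [-3,3]

9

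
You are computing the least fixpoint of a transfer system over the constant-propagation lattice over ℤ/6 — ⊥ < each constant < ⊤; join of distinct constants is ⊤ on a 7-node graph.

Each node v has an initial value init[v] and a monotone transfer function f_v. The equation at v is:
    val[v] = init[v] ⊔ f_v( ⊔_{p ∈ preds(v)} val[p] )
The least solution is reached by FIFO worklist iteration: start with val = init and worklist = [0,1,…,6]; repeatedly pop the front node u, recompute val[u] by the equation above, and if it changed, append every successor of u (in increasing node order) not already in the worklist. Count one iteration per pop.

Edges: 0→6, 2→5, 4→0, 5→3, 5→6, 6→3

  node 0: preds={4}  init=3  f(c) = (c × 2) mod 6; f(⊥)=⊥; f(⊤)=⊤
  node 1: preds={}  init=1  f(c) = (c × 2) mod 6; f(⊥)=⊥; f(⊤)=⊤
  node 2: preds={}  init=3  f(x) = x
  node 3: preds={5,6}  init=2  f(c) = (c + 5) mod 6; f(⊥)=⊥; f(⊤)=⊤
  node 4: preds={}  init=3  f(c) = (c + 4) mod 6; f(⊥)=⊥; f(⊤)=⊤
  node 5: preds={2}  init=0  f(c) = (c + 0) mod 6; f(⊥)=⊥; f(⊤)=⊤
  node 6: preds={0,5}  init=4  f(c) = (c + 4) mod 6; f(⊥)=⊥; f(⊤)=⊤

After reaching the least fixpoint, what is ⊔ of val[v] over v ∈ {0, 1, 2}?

⊤

Trace (8 dequeues):
  [1] u=0 | in 3 | out ⊤ | prev 3 | push {}
  [2] u=1 | in ⊥ | out 1 | ==
  [3] u=2 | in ⊥ | out 3 | ==
  [4] u=3 | in ⊤ | out ⊤ | prev 2 | push {}
  [5] u=4 | in ⊥ | out 3 | ==
  [6] u=5 | in 3 | out ⊤ | prev 0 | push {3}
  [7] u=6 | in ⊤ | out ⊤ | prev 4 | push {}
  [8] u=3 | in ⊤ | out ⊤ | ==

Converged values:
  [0] ⊤
  [1] 1
  [2] 3
  [3] ⊤
  [4] 3
  [5] ⊤
  [6] ⊤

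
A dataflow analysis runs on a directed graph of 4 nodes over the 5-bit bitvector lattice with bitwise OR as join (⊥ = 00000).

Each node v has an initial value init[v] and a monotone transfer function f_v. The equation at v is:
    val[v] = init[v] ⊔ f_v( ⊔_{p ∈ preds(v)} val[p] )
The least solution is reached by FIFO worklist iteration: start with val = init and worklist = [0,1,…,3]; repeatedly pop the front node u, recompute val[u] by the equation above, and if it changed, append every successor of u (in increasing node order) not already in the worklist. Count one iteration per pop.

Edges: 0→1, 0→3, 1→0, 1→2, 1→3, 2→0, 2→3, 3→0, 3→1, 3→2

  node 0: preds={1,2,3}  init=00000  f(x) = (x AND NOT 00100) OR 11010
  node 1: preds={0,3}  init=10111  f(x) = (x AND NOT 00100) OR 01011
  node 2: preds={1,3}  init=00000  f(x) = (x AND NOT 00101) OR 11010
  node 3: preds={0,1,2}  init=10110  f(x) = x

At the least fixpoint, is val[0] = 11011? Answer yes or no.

yes

Worklist (7 pops):
  #1 pop 0: in=10111 → 11011 (was 00000); enqueue []
  #2 pop 1: in=11111 → 11111 (was 10111); enqueue [0]
  #3 pop 2: in=11111 → 11010 (was 00000); enqueue []
  #4 pop 3: in=11111 → 11111 (was 10110); enqueue [1,2]
  #5 pop 0: in=11111 → 11011 (no change)
  #6 pop 1: in=11111 → 11111 (no change)
  #7 pop 2: in=11111 → 11010 (no change)

Fixpoint:
  val[0] = 11011
  val[1] = 11111
  val[2] = 11010
  val[3] = 11111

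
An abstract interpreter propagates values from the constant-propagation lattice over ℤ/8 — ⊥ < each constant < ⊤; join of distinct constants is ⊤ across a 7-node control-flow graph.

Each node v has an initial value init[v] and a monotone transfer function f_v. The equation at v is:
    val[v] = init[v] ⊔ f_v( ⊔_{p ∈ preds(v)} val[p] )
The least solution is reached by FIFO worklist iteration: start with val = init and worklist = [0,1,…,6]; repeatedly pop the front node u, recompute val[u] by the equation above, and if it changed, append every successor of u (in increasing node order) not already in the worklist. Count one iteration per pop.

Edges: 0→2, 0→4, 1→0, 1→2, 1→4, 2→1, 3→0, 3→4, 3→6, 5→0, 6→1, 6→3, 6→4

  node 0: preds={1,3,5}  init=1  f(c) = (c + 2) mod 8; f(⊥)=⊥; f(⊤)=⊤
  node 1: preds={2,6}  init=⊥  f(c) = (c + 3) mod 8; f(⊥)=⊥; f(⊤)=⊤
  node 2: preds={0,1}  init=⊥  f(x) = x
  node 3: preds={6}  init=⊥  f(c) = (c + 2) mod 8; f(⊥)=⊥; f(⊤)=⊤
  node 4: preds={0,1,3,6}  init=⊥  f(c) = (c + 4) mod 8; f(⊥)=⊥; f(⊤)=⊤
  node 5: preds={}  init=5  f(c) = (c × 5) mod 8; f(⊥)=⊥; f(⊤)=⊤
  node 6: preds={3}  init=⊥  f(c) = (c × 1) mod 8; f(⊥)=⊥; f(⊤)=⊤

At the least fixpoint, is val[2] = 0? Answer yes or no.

Trace (11 dequeues):
  [1] u=0 | in 5 | out ⊤ | prev 1 | push {}
  [2] u=1 | in ⊥ | out ⊥ | ==
  [3] u=2 | in ⊤ | out ⊤ | prev ⊥ | push {1}
  [4] u=3 | in ⊥ | out ⊥ | ==
  [5] u=4 | in ⊤ | out ⊤ | prev ⊥ | push {}
  [6] u=5 | in ⊥ | out 5 | ==
  [7] u=6 | in ⊥ | out ⊥ | ==
  [8] u=1 | in ⊤ | out ⊤ | prev ⊥ | push {0,2,4}
  [9] u=0 | in ⊤ | out ⊤ | ==
  [10] u=2 | in ⊤ | out ⊤ | ==
  [11] u=4 | in ⊤ | out ⊤ | ==

Converged values:
  [0] ⊤
  [1] ⊤
  [2] ⊤
  [3] ⊥
  [4] ⊤
  [5] 5
  [6] ⊥

no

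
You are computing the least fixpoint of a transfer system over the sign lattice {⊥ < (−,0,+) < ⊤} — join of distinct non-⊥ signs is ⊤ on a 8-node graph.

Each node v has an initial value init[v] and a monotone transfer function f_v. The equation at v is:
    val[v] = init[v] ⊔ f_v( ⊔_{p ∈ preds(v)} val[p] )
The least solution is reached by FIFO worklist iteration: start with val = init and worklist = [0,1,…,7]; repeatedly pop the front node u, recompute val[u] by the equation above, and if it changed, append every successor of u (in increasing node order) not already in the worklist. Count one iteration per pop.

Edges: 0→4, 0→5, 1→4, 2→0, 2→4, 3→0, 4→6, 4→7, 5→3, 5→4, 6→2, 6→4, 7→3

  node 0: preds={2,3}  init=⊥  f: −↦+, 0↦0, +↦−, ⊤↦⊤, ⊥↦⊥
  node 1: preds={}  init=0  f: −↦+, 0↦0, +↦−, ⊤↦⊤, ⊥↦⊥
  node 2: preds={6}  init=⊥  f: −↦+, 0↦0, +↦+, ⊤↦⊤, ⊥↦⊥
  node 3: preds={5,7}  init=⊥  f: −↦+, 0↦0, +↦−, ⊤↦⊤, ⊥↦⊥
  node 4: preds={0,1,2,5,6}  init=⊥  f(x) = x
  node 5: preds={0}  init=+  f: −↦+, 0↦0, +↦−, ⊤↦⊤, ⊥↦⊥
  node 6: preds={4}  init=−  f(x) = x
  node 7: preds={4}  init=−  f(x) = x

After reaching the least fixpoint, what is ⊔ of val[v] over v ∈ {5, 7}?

⊤

Iteration log — 16 steps:
  step 1. node 0  ⊔preds=⊥  new=⊥  stable
  step 2. node 1  ⊔preds=⊥  new=0  stable
  step 3. node 2  ⊔preds=−  new=+  old=⊥  +wl: 0
  step 4. node 3  ⊔preds=⊤  new=⊤  old=⊥  +wl: 
  step 5. node 4  ⊔preds=⊤  new=⊤  old=⊥  +wl: 
  step 6. node 5  ⊔preds=⊥  new=+  stable
  step 7. node 6  ⊔preds=⊤  new=⊤  old=−  +wl: 2,4
  step 8. node 7  ⊔preds=⊤  new=⊤  old=−  +wl: 3
  step 9. node 0  ⊔preds=⊤  new=⊤  old=⊥  +wl: 5
  step 10. node 2  ⊔preds=⊤  new=⊤  old=+  +wl: 0
  step 11. node 4  ⊔preds=⊤  new=⊤  stable
  step 12. node 3  ⊔preds=⊤  new=⊤  stable
  step 13. node 5  ⊔preds=⊤  new=⊤  old=+  +wl: 3,4
  step 14. node 0  ⊔preds=⊤  new=⊤  stable
  step 15. node 3  ⊔preds=⊤  new=⊤  stable
  step 16. node 4  ⊔preds=⊤  new=⊤  stable

Least fixpoint reached:
  node 0: ⊤
  node 1: 0
  node 2: ⊤
  node 3: ⊤
  node 4: ⊤
  node 5: ⊤
  node 6: ⊤
  node 7: ⊤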